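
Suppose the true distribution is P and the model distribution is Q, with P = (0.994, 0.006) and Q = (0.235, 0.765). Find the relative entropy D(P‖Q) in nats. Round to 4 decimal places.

D(P‖Q) = Σ p·ln(p/q).
  0.994·ln(0.994/0.235) = 1.43350
  0.006·ln(0.006/0.765) = -0.02909
D(P‖Q) = 1.4044 nats.

1.4044 nats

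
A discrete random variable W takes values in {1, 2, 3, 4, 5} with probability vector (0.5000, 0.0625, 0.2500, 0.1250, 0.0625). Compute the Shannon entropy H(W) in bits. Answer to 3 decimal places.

1.875 bits

H(W) = −Σ p·log₂ p.
  −(0.5000)·log₂(0.5000) = 0.5000
  −(0.0625)·log₂(0.0625) = 0.2500
  −(0.2500)·log₂(0.2500) = 0.5000
  −(0.1250)·log₂(0.1250) = 0.3750
  −(0.0625)·log₂(0.0625) = 0.2500
Sum: 0.5000 + 0.2500 + 0.5000 + 0.3750 + 0.2500 = 1.875 bits.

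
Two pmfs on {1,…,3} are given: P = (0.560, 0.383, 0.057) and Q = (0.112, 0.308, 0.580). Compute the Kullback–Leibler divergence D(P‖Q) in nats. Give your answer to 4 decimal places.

D(P‖Q) = Σ p·ln(p/q).
  0.560·ln(0.560/0.112) = 0.90129
  0.383·ln(0.383/0.308) = 0.08347
  0.057·ln(0.057/0.580) = -0.13224
D(P‖Q) = 0.8525 nats.

0.8525 nats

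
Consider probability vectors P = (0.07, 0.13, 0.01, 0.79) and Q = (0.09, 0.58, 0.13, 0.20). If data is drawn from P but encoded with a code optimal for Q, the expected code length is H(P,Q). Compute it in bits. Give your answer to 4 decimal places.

H(P,Q) = −Σ p·log₂ q.
  −0.07·log₂(0.09) = 0.24318
  −0.13·log₂(0.58) = 0.10216
  −0.01·log₂(0.13) = 0.02943
  −0.79·log₂(0.20) = 1.83432
H(P,Q) = 2.2091 bits.

2.2091 bits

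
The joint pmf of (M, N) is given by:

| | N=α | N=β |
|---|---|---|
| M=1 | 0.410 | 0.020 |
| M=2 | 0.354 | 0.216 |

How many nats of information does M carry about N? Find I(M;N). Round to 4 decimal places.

Marginals: p(M) = (0.4300, 0.5700), p(N) = (0.7640, 0.2360).
I(M;N) = Σ p(x,y)·ln[p(x,y)/(p(x)p(y))].
  (1,α): 0.410·ln(1.2480) = 0.09084
  (1,β): 0.020·ln(0.1971) = -0.03248
  (2,α): 0.354·ln(0.8129) = -0.07333
  (2,β): 0.216·ln(1.6057) = 0.10229
Sum = 0.0873 nats.

0.0873 nats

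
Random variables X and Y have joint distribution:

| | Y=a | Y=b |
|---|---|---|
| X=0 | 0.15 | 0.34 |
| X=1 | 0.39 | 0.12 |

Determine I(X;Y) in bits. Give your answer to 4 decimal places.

Marginals: p(X) = (0.4900, 0.5100), p(Y) = (0.5400, 0.4600).
I(X;Y) = Σ p(x,y)·log₂[p(x,y)/(p(x)p(y))].
  (0,a): 0.15·log₂(0.5669) = -0.12283
  (0,b): 0.34·log₂(1.5084) = 0.20164
  (1,a): 0.39·log₂(1.4161) = 0.19576
  (1,b): 0.12·log₂(0.5115) = -0.11606
Sum = 0.1585 bits.

0.1585 bits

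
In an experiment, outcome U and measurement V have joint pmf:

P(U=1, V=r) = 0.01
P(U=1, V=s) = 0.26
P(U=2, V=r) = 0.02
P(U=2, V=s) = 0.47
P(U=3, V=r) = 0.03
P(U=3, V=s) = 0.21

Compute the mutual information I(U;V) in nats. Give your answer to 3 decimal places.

Marginals: p(U) = (0.2700, 0.4900, 0.2400), p(V) = (0.0600, 0.9400).
I(U;V) = Σ p(x,y)·ln[p(x,y)/(p(x)p(y))].
  (1,r): 0.01·ln(0.6173) = -0.0048
  (1,s): 0.26·ln(1.0244) = 0.0063
  (2,r): 0.02·ln(0.6803) = -0.0077
  (2,s): 0.47·ln(1.0204) = 0.0095
  (3,r): 0.03·ln(2.0833) = 0.0220
  (3,s): 0.21·ln(0.9309) = -0.0150
Sum = 0.010 nats.

0.010 nats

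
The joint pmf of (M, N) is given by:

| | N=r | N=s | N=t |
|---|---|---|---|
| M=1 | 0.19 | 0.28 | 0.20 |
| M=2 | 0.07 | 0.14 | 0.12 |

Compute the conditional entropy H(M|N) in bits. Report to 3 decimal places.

Marginals: p(M) = (0.6700, 0.3300), p(N) = (0.2600, 0.4200, 0.3200).
H(M|N) = Σ p(N) · H(M|N=·).
  N=r: p=0.2600, H(M|N=r) = 0.8404
  N=s: p=0.4200, H(M|N=s) = 0.9183
  N=t: p=0.3200, H(M|N=t) = 0.9544
Weighted sum = 0.910 bits.

0.910 bits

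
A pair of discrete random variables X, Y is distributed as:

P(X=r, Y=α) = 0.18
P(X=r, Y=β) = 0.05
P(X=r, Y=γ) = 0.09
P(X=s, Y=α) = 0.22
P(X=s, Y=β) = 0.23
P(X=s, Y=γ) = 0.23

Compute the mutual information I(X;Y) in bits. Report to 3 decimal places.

Marginals: p(X) = (0.3200, 0.6800), p(Y) = (0.4000, 0.2800, 0.3200).
I(X;Y) = Σ p(x,y)·log₂[p(x,y)/(p(x)p(y))].
  (r,α): 0.18·log₂(1.4062) = 0.0885
  (r,β): 0.05·log₂(0.5580) = -0.0421
  (r,γ): 0.09·log₂(0.8789) = -0.0168
  (s,α): 0.22·log₂(0.8088) = -0.0673
  (s,β): 0.23·log₂(1.2080) = 0.0627
  (s,γ): 0.23·log₂(1.0570) = 0.0184
Sum = 0.043 bits.

0.043 bits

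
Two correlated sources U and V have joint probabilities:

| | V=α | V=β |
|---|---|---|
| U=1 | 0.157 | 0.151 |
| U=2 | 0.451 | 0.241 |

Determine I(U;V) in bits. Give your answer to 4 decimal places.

Marginals: p(U) = (0.3080, 0.6920), p(V) = (0.6080, 0.3920).
I(U;V) = Σ p(x,y)·log₂[p(x,y)/(p(x)p(y))].
  (1,α): 0.157·log₂(0.8384) = -0.03993
  (1,β): 0.151·log₂(1.2507) = 0.04873
  (2,α): 0.451·log₂(1.0719) = 0.04520
  (2,β): 0.241·log₂(0.8884) = -0.04113
Sum = 0.0129 bits.

0.0129 bits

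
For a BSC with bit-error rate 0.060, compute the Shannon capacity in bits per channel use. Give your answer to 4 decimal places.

Binary symmetric channel: C = 1 − h₂(ε) where h₂ is the binary entropy function.
h₂(0.060) = −0.060·log₂0.060 − 0.940·log₂0.940 = 0.3274.
C = 1 − 0.3274 = 0.6726 bits per channel use.

0.6726 bits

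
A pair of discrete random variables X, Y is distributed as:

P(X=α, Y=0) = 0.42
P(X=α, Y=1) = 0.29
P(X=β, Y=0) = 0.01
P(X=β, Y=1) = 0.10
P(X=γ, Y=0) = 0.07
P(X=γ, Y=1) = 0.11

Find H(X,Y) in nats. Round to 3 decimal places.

1.429 nats

H(X,Y) = −Σ p(x,y)·ln p(x,y) over all 6 cells.
  cell (α,0): −0.42·ln0.42 = 0.3644
  cell (α,1): −0.29·ln0.29 = 0.3590
  cell (β,0): −0.01·ln0.01 = 0.0461
  cell (β,1): −0.10·ln0.10 = 0.2303
  cell (γ,0): −0.07·ln0.07 = 0.1861
  cell (γ,1): −0.11·ln0.11 = 0.2428
Sum = 1.429 nats.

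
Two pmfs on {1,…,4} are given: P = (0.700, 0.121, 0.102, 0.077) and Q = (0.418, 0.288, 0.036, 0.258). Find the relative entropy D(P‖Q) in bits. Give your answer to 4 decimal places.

0.3883 bits

D(P‖Q) = Σ p·log₂(p/q).
  0.700·log₂(0.700/0.418) = 0.52070
  0.121·log₂(0.121/0.288) = -0.15138
  0.102·log₂(0.102/0.036) = 0.15326
  0.077·log₂(0.077/0.258) = -0.13432
D(P‖Q) = 0.3883 bits.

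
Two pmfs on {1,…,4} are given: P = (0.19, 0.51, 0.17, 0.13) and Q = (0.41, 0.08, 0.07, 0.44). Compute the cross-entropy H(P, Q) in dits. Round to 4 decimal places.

H(P,Q) = −Σ p·log₁₀ q.
  −0.19·log₁₀(0.41) = 0.07357
  −0.51·log₁₀(0.08) = 0.55942
  −0.17·log₁₀(0.07) = 0.19633
  −0.13·log₁₀(0.44) = 0.04635
H(P,Q) = 0.8757 dits.

0.8757 dits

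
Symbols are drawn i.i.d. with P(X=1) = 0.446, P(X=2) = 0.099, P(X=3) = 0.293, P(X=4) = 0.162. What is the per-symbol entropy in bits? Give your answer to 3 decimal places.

1.794 bits

H(X) = −Σ p·log₂ p.
  −(0.446)·log₂(0.446) = 0.5195
  −(0.099)·log₂(0.099) = 0.3303
  −(0.293)·log₂(0.293) = 0.5189
  −(0.162)·log₂(0.162) = 0.4254
Sum: 0.5195 + 0.3303 + 0.5189 + 0.4254 = 1.794 bits.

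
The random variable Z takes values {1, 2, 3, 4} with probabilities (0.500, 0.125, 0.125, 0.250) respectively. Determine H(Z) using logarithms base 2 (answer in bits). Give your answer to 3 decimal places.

1.750 bits

H(Z) = −Σ p·log₂ p.
  −(0.500)·log₂(0.500) = 0.5000
  −(0.125)·log₂(0.125) = 0.3750
  −(0.125)·log₂(0.125) = 0.3750
  −(0.250)·log₂(0.250) = 0.5000
Sum: 0.5000 + 0.3750 + 0.3750 + 0.5000 = 1.750 bits.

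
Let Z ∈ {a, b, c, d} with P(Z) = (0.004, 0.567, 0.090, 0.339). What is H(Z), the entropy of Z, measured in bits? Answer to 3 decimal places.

1.338 bits

H(Z) = −Σ p·log₂ p.
  −(0.004)·log₂(0.004) = 0.0319
  −(0.567)·log₂(0.567) = 0.4641
  −(0.090)·log₂(0.090) = 0.3127
  −(0.339)·log₂(0.339) = 0.5291
Sum: 0.0319 + 0.4641 + 0.3127 + 0.5291 = 1.338 bits.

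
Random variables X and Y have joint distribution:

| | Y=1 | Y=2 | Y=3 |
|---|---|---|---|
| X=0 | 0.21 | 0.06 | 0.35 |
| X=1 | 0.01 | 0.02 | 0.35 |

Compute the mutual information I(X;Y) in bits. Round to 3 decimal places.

Marginals: p(X) = (0.6200, 0.3800), p(Y) = (0.2200, 0.0800, 0.7000).
I(X;Y) = H(X) + H(Y) − H(X,Y).
H(X) = 0.9580, H(Y) = 1.1323, H(X,Y) = 1.9559.
I(X;Y) = 0.9580 + 1.1323 − 1.9559 = 0.134 bits.

0.134 bits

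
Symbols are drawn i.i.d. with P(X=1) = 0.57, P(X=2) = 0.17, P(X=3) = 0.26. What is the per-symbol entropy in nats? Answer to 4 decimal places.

0.9719 nats

H(X) = −Σ p·ln p.
  −(0.57)·ln(0.57) = 0.32041
  −(0.17)·ln(0.17) = 0.30123
  −(0.26)·ln(0.26) = 0.35024
Sum: 0.32041 + 0.30123 + 0.35024 = 0.9719 nats.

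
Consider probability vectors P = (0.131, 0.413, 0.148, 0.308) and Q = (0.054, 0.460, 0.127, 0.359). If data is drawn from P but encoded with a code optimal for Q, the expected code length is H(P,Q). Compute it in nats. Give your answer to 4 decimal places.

H(P,Q) = −Σ p·ln q.
  −0.131·ln(0.054) = 0.38236
  −0.413·ln(0.460) = 0.32071
  −0.148·ln(0.127) = 0.30541
  −0.308·ln(0.359) = 0.31553
H(P,Q) = 1.3240 nats.

1.3240 nats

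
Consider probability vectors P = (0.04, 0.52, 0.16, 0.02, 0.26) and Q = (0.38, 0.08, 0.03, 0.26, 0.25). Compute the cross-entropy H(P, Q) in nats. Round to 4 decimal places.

2.3005 nats

H(P,Q) = −Σ p·ln q.
  −0.04·ln(0.38) = 0.03870
  −0.52·ln(0.08) = 1.31338
  −0.16·ln(0.03) = 0.56105
  −0.02·ln(0.26) = 0.02694
  −0.26·ln(0.25) = 0.36044
H(P,Q) = 2.3005 nats.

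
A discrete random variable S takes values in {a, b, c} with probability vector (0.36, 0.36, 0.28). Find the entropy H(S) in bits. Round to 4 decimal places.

1.5755 bits

H(S) = −Σ p·log₂ p.
  −(0.36)·log₂(0.36) = 0.53062
  −(0.36)·log₂(0.36) = 0.53062
  −(0.28)·log₂(0.28) = 0.51422
Sum: 0.53062 + 0.53062 + 0.51422 = 1.5755 bits.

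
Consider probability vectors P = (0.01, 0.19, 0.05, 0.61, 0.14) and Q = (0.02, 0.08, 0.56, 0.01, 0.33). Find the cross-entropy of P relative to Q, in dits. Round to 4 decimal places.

1.5254 dits

H(P,Q) = −Σ p·log₁₀ q.
  −0.01·log₁₀(0.02) = 0.01699
  −0.19·log₁₀(0.08) = 0.20841
  −0.05·log₁₀(0.56) = 0.01259
  −0.61·log₁₀(0.01) = 1.22000
  −0.14·log₁₀(0.33) = 0.06741
H(P,Q) = 1.5254 dits.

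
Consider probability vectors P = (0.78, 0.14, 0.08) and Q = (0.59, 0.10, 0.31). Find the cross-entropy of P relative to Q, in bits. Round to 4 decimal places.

H(P,Q) = −Σ p·log₂ q.
  −0.78·log₂(0.59) = 0.59375
  −0.14·log₂(0.10) = 0.46507
  −0.08·log₂(0.31) = 0.13517
H(P,Q) = 1.1940 bits.

1.1940 bits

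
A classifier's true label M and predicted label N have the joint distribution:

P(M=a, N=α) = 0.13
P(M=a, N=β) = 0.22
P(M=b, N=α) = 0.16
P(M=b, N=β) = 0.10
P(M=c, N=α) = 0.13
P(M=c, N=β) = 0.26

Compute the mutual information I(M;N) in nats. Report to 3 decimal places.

Marginals: p(M) = (0.3500, 0.2600, 0.3900), p(N) = (0.4200, 0.5800).
I(M;N) = Σ p(x,y)·ln[p(x,y)/(p(x)p(y))].
  (a,α): 0.13·ln(0.8844) = -0.0160
  (a,β): 0.22·ln(1.0837) = 0.0177
  (b,α): 0.16·ln(1.4652) = 0.0611
  (b,β): 0.10·ln(0.6631) = -0.0411
  (c,α): 0.13·ln(0.7937) = -0.0300
  (c,β): 0.26·ln(1.1494) = 0.0362
Sum = 0.028 nats.

0.028 nats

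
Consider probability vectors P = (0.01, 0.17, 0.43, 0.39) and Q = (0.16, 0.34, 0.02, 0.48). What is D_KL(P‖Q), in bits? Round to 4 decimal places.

1.5765 bits

D(P‖Q) = Σ p·log₂(p/q).
  0.01·log₂(0.01/0.16) = -0.04000
  0.17·log₂(0.17/0.34) = -0.17000
  0.43·log₂(0.43/0.02) = 1.90329
  0.39·log₂(0.39/0.48) = -0.11683
D(P‖Q) = 1.5765 bits.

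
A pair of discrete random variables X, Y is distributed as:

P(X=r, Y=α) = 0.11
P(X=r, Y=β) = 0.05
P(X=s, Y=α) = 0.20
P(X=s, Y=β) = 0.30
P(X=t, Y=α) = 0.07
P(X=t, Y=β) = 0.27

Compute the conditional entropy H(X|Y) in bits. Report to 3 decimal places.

Chain rule: H(X|Y) = H(X,Y) − H(Y).
Marginals: p(X) = (0.1600, 0.5000, 0.3400), p(Y) = (0.3800, 0.6200).
H(X,Y) = 2.3304 bits; H(Y) = 0.9580 bits.
H(X|Y) = 2.3304 − 0.9580 = 1.372 bits.

1.372 bits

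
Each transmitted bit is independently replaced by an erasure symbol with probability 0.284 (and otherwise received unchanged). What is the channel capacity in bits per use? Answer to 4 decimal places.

Binary erasure channel: capacity C = 1 − ε.
C = 1 − 0.284 = 0.7160 bits per channel use.

0.7160 bits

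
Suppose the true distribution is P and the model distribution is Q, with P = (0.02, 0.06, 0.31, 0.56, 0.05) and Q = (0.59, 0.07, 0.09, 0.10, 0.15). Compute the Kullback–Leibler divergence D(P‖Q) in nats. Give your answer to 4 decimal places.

D(P‖Q) = Σ p·ln(p/q).
  0.02·ln(0.02/0.59) = -0.06769
  0.06·ln(0.06/0.07) = -0.00925
  0.31·ln(0.31/0.09) = 0.38340
  0.56·ln(0.56/0.10) = 0.96475
  0.05·ln(0.05/0.15) = -0.05493
D(P‖Q) = 1.2163 nats.

1.2163 nats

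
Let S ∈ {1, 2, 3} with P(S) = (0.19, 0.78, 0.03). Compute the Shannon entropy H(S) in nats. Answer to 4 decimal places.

0.6145 nats

H(S) = −Σ p·ln p.
  −(0.19)·ln(0.19) = 0.31554
  −(0.78)·ln(0.78) = 0.19380
  −(0.03)·ln(0.03) = 0.10520
Sum: 0.31554 + 0.19380 + 0.10520 = 0.6145 nats.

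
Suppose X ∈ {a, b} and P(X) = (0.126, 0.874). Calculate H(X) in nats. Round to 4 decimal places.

H(X) = −Σ p·ln p.
  −(0.126)·ln(0.126) = 0.26101
  −(0.874)·ln(0.874) = 0.11771
Sum: 0.26101 + 0.11771 = 0.3787 nats.

0.3787 nats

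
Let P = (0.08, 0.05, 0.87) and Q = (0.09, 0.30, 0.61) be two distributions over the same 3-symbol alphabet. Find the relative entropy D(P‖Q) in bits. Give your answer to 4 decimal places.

0.3028 bits

D(P‖Q) = Σ p·log₂(p/q).
  0.08·log₂(0.08/0.09) = -0.01359
  0.05·log₂(0.05/0.30) = -0.12925
  0.87·log₂(0.87/0.61) = 0.44562
D(P‖Q) = 0.3028 bits.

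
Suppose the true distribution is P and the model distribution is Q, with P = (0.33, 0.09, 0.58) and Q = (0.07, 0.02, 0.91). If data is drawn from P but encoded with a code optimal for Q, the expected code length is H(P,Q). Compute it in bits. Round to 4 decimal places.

H(P,Q) = −Σ p·log₂ q.
  −0.33·log₂(0.07) = 1.26605
  −0.09·log₂(0.02) = 0.50795
  −0.58·log₂(0.91) = 0.07892
H(P,Q) = 1.8529 bits.

1.8529 bits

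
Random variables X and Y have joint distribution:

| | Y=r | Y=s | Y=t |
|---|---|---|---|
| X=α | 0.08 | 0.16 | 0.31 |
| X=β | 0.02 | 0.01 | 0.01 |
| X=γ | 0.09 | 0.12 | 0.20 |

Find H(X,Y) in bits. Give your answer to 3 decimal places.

H(X,Y) = −Σ p(x,y)·log₂ p(x,y) over all 9 cells.
  cell (α,r): −0.08·log₂0.08 = 0.2915
  cell (α,s): −0.16·log₂0.16 = 0.4230
  cell (α,t): −0.31·log₂0.31 = 0.5238
  cell (β,r): −0.02·log₂0.02 = 0.1129
  cell (β,s): −0.01·log₂0.01 = 0.0664
  cell (β,t): −0.01·log₂0.01 = 0.0664
  cell (γ,r): −0.09·log₂0.09 = 0.3127
  cell (γ,s): −0.12·log₂0.12 = 0.3671
  cell (γ,t): −0.20·log₂0.20 = 0.4644
Sum = 2.628 bits.

2.628 bits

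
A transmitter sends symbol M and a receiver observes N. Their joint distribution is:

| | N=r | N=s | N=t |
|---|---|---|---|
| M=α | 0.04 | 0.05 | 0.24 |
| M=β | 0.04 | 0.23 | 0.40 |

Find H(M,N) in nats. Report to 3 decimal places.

1.454 nats

H(M,N) = −Σ p(x,y)·ln p(x,y) over all 6 cells.
  cell (α,r): −0.04·ln0.04 = 0.1288
  cell (α,s): −0.05·ln0.05 = 0.1498
  cell (α,t): −0.24·ln0.24 = 0.3425
  cell (β,r): −0.04·ln0.04 = 0.1288
  cell (β,s): −0.23·ln0.23 = 0.3380
  cell (β,t): −0.40·ln0.40 = 0.3665
Sum = 1.454 nats.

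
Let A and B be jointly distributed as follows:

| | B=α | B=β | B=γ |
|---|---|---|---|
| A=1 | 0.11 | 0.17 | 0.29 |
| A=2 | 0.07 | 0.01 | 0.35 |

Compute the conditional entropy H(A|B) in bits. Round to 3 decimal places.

0.865 bits

Marginals: p(A) = (0.5700, 0.4300), p(B) = (0.1800, 0.1800, 0.6400).
H(A|B) = Σ p(B) · H(A|B=·).
  B=α: p=0.1800, H(A|B=α) = 0.9641
  B=β: p=0.1800, H(A|B=β) = 0.3095
  B=γ: p=0.6400, H(A|B=γ) = 0.9937
Weighted sum = 0.865 bits.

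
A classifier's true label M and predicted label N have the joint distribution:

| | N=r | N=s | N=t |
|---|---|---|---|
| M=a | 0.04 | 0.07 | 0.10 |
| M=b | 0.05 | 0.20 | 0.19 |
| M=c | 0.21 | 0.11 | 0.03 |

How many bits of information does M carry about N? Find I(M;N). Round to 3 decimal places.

Marginals: p(M) = (0.2100, 0.4400, 0.3500), p(N) = (0.3000, 0.3800, 0.3200).
I(M;N) = Σ p(x,y)·log₂[p(x,y)/(p(x)p(y))].
  (a,r): 0.04·log₂(0.6349) = -0.0262
  (a,s): 0.07·log₂(0.8772) = -0.0132
  (a,t): 0.10·log₂(1.4881) = 0.0573
  (b,r): 0.05·log₂(0.3788) = -0.0700
  (b,s): 0.20·log₂(1.1962) = 0.0517
  (b,t): 0.19·log₂(1.3494) = 0.0821
  (c,r): 0.21·log₂(2.0000) = 0.2100
  (c,s): 0.11·log₂(0.8271) = -0.0301
  (c,t): 0.03·log₂(0.2679) = -0.0570
Sum = 0.205 bits.

0.205 bits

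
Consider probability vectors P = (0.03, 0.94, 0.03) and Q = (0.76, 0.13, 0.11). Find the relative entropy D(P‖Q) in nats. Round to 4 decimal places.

1.7237 nats

D(P‖Q) = Σ p·ln(p/q).
  0.03·ln(0.03/0.76) = -0.09696
  0.94·ln(0.94/0.13) = 1.85964
  0.03·ln(0.03/0.11) = -0.03898
D(P‖Q) = 1.7237 nats.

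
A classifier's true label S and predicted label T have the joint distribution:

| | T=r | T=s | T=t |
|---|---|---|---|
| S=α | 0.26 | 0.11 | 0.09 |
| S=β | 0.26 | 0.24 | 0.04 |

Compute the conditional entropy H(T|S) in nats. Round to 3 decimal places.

Marginals: p(S) = (0.4600, 0.5400), p(T) = (0.5200, 0.3500, 0.1300).
H(T|S) = Σ p(S) · H(T|S=·).
  S=α: p=0.4600, H(T|S=α) = 0.9838
  S=β: p=0.5400, H(T|S=β) = 0.9051
Weighted sum = 0.941 nats.

0.941 nats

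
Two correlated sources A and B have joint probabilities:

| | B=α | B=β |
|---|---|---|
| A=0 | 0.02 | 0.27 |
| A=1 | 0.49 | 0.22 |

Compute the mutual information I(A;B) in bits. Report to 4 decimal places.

0.2607 bits

Marginals: p(A) = (0.2900, 0.7100), p(B) = (0.5100, 0.4900).
I(A;B) = Σ p(x,y)·log₂[p(x,y)/(p(x)p(y))].
  (0,α): 0.02·log₂(0.1352) = -0.05773
  (0,β): 0.27·log₂(1.9001) = 0.25003
  (1,α): 0.49·log₂(1.3532) = 0.21383
  (1,β): 0.22·log₂(0.6324) = -0.14546
Sum = 0.2607 bits.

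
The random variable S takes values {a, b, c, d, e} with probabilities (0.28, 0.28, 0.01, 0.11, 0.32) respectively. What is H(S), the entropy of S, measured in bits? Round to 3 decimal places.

H(S) = −Σ p·log₂ p.
  −(0.28)·log₂(0.28) = 0.5142
  −(0.28)·log₂(0.28) = 0.5142
  −(0.01)·log₂(0.01) = 0.0664
  −(0.11)·log₂(0.11) = 0.3503
  −(0.32)·log₂(0.32) = 0.5260
Sum: 0.5142 + 0.5142 + 0.0664 + 0.3503 + 0.5260 = 1.971 bits.

1.971 bits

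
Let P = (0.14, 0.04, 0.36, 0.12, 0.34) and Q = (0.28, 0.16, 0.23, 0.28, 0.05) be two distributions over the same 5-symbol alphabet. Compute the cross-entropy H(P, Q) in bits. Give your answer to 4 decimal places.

H(P,Q) = −Σ p·log₂ q.
  −0.14·log₂(0.28) = 0.25711
  −0.04·log₂(0.16) = 0.10575
  −0.36·log₂(0.23) = 0.76331
  −0.12·log₂(0.28) = 0.22038
  −0.34·log₂(0.05) = 1.46946
H(P,Q) = 2.8160 bits.

2.8160 bits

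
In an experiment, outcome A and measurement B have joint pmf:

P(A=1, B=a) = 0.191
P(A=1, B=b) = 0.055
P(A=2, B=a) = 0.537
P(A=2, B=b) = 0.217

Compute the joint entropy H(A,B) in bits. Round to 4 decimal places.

H(A,B) = −Σ p(x,y)·log₂ p(x,y) over all 4 cells.
  cell (1,a): −0.191·log₂0.191 = 0.45618
  cell (1,b): −0.055·log₂0.055 = 0.23014
  cell (2,a): −0.537·log₂0.537 = 0.48169
  cell (2,b): −0.217·log₂0.217 = 0.47832
Sum = 1.6463 bits.

1.6463 bits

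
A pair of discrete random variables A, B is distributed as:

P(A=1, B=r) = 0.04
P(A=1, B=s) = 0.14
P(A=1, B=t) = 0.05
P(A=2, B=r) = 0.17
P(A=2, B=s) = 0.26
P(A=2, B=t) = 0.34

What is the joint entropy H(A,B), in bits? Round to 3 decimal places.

H(A,B) = −Σ p(x,y)·log₂ p(x,y) over all 6 cells.
  cell (1,r): −0.04·log₂0.04 = 0.1858
  cell (1,s): −0.14·log₂0.14 = 0.3971
  cell (1,t): −0.05·log₂0.05 = 0.2161
  cell (2,r): −0.17·log₂0.17 = 0.4346
  cell (2,s): −0.26·log₂0.26 = 0.5053
  cell (2,t): −0.34·log₂0.34 = 0.5292
Sum = 2.268 bits.

2.268 bits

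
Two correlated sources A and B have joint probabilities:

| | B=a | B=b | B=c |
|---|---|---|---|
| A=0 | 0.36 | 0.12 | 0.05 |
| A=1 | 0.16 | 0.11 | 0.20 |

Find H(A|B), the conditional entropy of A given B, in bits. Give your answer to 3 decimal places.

Chain rule: H(A|B) = H(A,B) − H(B).
Marginals: p(A) = (0.5300, 0.4700), p(B) = (0.5200, 0.2300, 0.2500).
H(A,B) = 2.3515 bits; H(B) = 1.4782 bits.
H(A|B) = 2.3515 − 1.4782 = 0.873 bits.

0.873 bits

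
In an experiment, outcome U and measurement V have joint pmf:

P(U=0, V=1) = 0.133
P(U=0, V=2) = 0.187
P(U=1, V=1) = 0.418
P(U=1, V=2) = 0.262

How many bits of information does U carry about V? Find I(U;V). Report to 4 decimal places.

0.0251 bits

Marginals: p(U) = (0.3200, 0.6800), p(V) = (0.5510, 0.4490).
I(U;V) = Σ p(x,y)·log₂[p(x,y)/(p(x)p(y))].
  (0,1): 0.133·log₂(0.7543) = -0.05410
  (0,2): 0.187·log₂(1.3015) = 0.07109
  (1,1): 0.418·log₂(1.1156) = 0.06598
  (1,2): 0.262·log₂(0.8581) = -0.05784
Sum = 0.0251 bits.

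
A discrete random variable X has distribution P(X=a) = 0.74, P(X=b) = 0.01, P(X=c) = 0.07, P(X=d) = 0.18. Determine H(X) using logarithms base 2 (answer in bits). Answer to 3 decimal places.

H(X) = −Σ p·log₂ p.
  −(0.74)·log₂(0.74) = 0.3215
  −(0.01)·log₂(0.01) = 0.0664
  −(0.07)·log₂(0.07) = 0.2686
  −(0.18)·log₂(0.18) = 0.4453
Sum: 0.3215 + 0.0664 + 0.2686 + 0.4453 = 1.102 bits.

1.102 bits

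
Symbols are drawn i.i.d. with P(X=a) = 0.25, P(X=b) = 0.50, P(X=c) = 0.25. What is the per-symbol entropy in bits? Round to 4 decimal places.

H(X) = −Σ p·log₂ p.
  −(0.25)·log₂(0.25) = 0.50000
  −(0.50)·log₂(0.50) = 0.50000
  −(0.25)·log₂(0.25) = 0.50000
Sum: 0.50000 + 0.50000 + 0.50000 = 1.5000 bits.

1.5000 bits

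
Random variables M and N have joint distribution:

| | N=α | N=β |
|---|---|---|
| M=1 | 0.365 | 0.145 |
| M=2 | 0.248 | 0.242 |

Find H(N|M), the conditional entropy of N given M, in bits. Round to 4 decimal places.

0.9292 bits

Chain rule: H(N|M) = H(M,N) − H(M).
Marginals: p(M) = (0.5100, 0.4900), p(N) = (0.6130, 0.3870).
H(M,N) = 1.9289 bits; H(M) = 0.9997 bits.
H(N|M) = 1.9289 − 0.9997 = 0.9292 bits.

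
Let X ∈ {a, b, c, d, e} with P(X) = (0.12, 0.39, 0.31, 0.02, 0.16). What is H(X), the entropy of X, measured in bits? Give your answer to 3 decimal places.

1.957 bits

H(X) = −Σ p·log₂ p.
  −(0.12)·log₂(0.12) = 0.3671
  −(0.39)·log₂(0.39) = 0.5298
  −(0.31)·log₂(0.31) = 0.5238
  −(0.02)·log₂(0.02) = 0.1129
  −(0.16)·log₂(0.16) = 0.4230
Sum: 0.3671 + 0.5298 + 0.5238 + 0.1129 + 0.4230 = 1.957 bits.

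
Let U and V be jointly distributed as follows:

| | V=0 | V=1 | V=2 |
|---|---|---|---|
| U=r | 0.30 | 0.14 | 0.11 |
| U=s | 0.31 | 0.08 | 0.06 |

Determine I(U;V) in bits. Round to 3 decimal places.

Marginals: p(U) = (0.5500, 0.4500), p(V) = (0.6100, 0.2200, 0.1700).
I(U;V) = Σ p(x,y)·log₂[p(x,y)/(p(x)p(y))].
  (r,0): 0.30·log₂(0.8942) = -0.0484
  (r,1): 0.14·log₂(1.1570) = 0.0295
  (r,2): 0.11·log₂(1.1765) = 0.0258
  (s,0): 0.31·log₂(1.1293) = 0.0544
  (s,1): 0.08·log₂(0.8081) = -0.0246
  (s,2): 0.06·log₂(0.7843) = -0.0210
Sum = 0.016 bits.

0.016 bits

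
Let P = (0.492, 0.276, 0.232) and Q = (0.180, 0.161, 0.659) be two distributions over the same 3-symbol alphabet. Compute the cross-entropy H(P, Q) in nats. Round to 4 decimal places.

1.4445 nats

H(P,Q) = −Σ p·ln q.
  −0.492·ln(0.180) = 0.84368
  −0.276·ln(0.161) = 0.50407
  −0.232·ln(0.659) = 0.09675
H(P,Q) = 1.4445 nats.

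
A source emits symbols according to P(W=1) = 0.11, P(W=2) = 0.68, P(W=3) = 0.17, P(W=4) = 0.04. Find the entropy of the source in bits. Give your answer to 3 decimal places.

H(W) = −Σ p·log₂ p.
  −(0.11)·log₂(0.11) = 0.3503
  −(0.68)·log₂(0.68) = 0.3783
  −(0.17)·log₂(0.17) = 0.4346
  −(0.04)·log₂(0.04) = 0.1858
Sum: 0.3503 + 0.3783 + 0.4346 + 0.1858 = 1.349 bits.

1.349 bits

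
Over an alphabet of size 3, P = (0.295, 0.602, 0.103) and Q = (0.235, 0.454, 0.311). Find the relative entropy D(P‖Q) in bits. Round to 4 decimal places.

D(P‖Q) = Σ p·log₂(p/q).
  0.295·log₂(0.295/0.235) = 0.09678
  0.602·log₂(0.602/0.454) = 0.24506
  0.103·log₂(0.103/0.311) = -0.16421
D(P‖Q) = 0.1776 bits.

0.1776 bits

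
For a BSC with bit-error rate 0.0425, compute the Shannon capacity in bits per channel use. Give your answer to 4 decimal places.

Binary symmetric channel: C = 1 − h₂(ε) where h₂ is the binary entropy function.
h₂(0.0425) = −0.0425·log₂0.0425 − 0.9575·log₂0.9575 = 0.2536.
C = 1 − 0.2536 = 0.7464 bits per channel use.

0.7464 bits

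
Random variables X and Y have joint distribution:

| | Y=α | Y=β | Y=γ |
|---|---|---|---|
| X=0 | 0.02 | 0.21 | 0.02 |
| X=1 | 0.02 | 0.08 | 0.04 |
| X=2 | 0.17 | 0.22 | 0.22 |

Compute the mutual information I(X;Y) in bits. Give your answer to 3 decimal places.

0.130 bits

Marginals: p(X) = (0.2500, 0.1400, 0.6100), p(Y) = (0.2100, 0.5100, 0.2800).
I(X;Y) = Σ p(x,y)·log₂[p(x,y)/(p(x)p(y))].
  (0,α): 0.02·log₂(0.3810) = -0.0278
  (0,β): 0.21·log₂(1.6471) = 0.1512
  (0,γ): 0.02·log₂(0.2857) = -0.0361
  (1,α): 0.02·log₂(0.6803) = -0.0111
  (1,β): 0.08·log₂(1.1204) = 0.0131
  (1,γ): 0.04·log₂(1.0204) = 0.0012
  (2,α): 0.17·log₂(1.3271) = 0.0694
  (2,β): 0.22·log₂(0.7072) = -0.1100
  (2,γ): 0.22·log₂(1.2881) = 0.0803
Sum = 0.130 bits.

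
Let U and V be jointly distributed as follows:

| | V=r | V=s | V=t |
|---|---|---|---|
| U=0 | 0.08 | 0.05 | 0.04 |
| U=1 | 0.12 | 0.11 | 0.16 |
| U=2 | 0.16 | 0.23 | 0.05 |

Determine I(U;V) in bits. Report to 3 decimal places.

0.085 bits

Marginals: p(U) = (0.1700, 0.3900, 0.4400), p(V) = (0.3600, 0.3900, 0.2500).
I(U;V) = H(U) + H(V) − H(U,V).
H(U) = 1.4855, H(V) = 1.5604, H(U,V) = 2.9605.
I(U;V) = 1.4855 + 1.5604 − 2.9605 = 0.085 bits.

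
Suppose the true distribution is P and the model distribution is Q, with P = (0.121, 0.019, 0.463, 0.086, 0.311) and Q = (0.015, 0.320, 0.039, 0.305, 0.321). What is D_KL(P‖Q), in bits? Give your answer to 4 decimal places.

D(P‖Q) = Σ p·log₂(p/q).
  0.121·log₂(0.121/0.015) = 0.36445
  0.019·log₂(0.019/0.320) = -0.07741
  0.463·log₂(0.463/0.039) = 1.65266
  0.086·log₂(0.086/0.305) = -0.15707
  0.311·log₂(0.311/0.321) = -0.01420
D(P‖Q) = 1.7684 bits.

1.7684 bits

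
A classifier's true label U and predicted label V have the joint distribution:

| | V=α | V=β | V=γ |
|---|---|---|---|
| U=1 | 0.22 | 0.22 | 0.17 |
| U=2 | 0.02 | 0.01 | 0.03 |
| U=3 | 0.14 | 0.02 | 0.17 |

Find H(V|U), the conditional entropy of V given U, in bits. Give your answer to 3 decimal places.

1.465 bits

Marginals: p(U) = (0.6100, 0.0600, 0.3300), p(V) = (0.3800, 0.2500, 0.3700).
H(V|U) = Σ p(U) · H(V|U=·).
  U=1: p=0.6100, H(V|U=1) = 1.5750
  U=2: p=0.0600, H(V|U=2) = 1.4591
  U=3: p=0.3300, H(V|U=3) = 1.2629
Weighted sum = 1.465 bits.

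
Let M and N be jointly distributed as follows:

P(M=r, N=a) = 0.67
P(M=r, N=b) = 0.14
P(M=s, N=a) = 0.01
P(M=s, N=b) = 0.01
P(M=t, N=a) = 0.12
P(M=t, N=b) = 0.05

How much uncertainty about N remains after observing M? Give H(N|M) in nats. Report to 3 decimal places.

Marginals: p(M) = (0.8100, 0.0200, 0.1700), p(N) = (0.8000, 0.2000).
H(N|M) = Σ p(M) · H(N|M=·).
  M=r: p=0.8100, H(N|M=r) = 0.4604
  M=s: p=0.0200, H(N|M=s) = 0.6931
  M=t: p=0.1700, H(N|M=t) = 0.6058
Weighted sum = 0.490 nats.

0.490 nats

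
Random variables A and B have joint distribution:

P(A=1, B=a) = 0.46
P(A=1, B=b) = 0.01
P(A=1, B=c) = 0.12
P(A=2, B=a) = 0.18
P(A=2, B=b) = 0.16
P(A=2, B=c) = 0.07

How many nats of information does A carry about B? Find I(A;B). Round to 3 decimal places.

Marginals: p(A) = (0.5900, 0.4100), p(B) = (0.6400, 0.1700, 0.1900).
I(A;B) = Σ p(x,y)·ln[p(x,y)/(p(x)p(y))].
  (1,a): 0.46·ln(1.2182) = 0.0908
  (1,b): 0.01·ln(0.0997) = -0.0231
  (1,c): 0.12·ln(1.0705) = 0.0082
  (2,a): 0.18·ln(0.6860) = -0.0678
  (2,b): 0.16·ln(2.2956) = 0.1330
  (2,c): 0.07·ln(0.8986) = -0.0075
Sum = 0.134 nats.

0.134 nats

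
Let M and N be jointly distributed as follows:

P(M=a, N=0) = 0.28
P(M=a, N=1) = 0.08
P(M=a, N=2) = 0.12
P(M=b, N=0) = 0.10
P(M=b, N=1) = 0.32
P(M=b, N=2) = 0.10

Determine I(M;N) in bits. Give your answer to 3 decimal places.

0.175 bits

Marginals: p(M) = (0.4800, 0.5200), p(N) = (0.3800, 0.4000, 0.2200).
I(M;N) = H(M) + H(N) − H(M,N).
H(M) = 0.9988, H(N) = 1.5398, H(M,N) = 2.3632.
I(M;N) = 0.9988 + 1.5398 − 2.3632 = 0.175 bits.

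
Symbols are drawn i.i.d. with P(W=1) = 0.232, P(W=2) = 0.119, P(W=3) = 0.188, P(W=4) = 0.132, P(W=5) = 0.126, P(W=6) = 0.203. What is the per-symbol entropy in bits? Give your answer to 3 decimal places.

2.537 bits

H(W) = −Σ p·log₂ p.
  −(0.232)·log₂(0.232) = 0.4890
  −(0.119)·log₂(0.119) = 0.3654
  −(0.188)·log₂(0.188) = 0.4533
  −(0.132)·log₂(0.132) = 0.3856
  −(0.126)·log₂(0.126) = 0.3766
  −(0.203)·log₂(0.203) = 0.4670
Sum: 0.4890 + 0.3654 + 0.4533 + 0.3856 + 0.3766 + 0.4670 = 2.537 bits.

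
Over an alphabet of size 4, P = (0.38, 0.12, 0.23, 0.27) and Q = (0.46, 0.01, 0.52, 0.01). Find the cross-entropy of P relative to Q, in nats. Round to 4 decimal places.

H(P,Q) = −Σ p·ln q.
  −0.38·ln(0.46) = 0.29508
  −0.12·ln(0.01) = 0.55262
  −0.23·ln(0.52) = 0.15040
  −0.27·ln(0.01) = 1.24340
H(P,Q) = 2.2415 nats.

2.2415 nats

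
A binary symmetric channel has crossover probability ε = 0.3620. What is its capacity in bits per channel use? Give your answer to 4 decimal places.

0.0557 bits

Binary symmetric channel: C = 1 − h₂(ε) where h₂ is the binary entropy function.
h₂(0.3620) = −0.3620·log₂0.3620 − 0.6380·log₂0.6380 = 0.9443.
C = 1 − 0.9443 = 0.0557 bits per channel use.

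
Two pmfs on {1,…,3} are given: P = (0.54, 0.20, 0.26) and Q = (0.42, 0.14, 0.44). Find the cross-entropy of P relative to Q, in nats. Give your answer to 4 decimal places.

1.0751 nats

H(P,Q) = −Σ p·ln q.
  −0.54·ln(0.42) = 0.46845
  −0.20·ln(0.14) = 0.39322
  −0.26·ln(0.44) = 0.21345
H(P,Q) = 1.0751 nats.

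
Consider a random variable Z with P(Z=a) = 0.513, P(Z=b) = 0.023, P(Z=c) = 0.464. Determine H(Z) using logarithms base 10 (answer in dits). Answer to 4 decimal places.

0.3411 dits

H(Z) = −Σ p·log₁₀ p.
  −(0.513)·log₁₀(0.513) = 0.14871
  −(0.023)·log₁₀(0.023) = 0.03768
  −(0.464)·log₁₀(0.464) = 0.15474
Sum: 0.14871 + 0.03768 + 0.15474 = 0.3411 dits.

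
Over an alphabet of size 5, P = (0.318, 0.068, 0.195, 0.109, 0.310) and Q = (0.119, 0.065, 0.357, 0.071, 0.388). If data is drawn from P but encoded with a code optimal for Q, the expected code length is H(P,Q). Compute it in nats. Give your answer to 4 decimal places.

1.6454 nats

H(P,Q) = −Σ p·ln q.
  −0.318·ln(0.119) = 0.67690
  −0.068·ln(0.065) = 0.18587
  −0.195·ln(0.357) = 0.20085
  −0.109·ln(0.071) = 0.28831
  −0.310·ln(0.388) = 0.29349
H(P,Q) = 1.6454 nats.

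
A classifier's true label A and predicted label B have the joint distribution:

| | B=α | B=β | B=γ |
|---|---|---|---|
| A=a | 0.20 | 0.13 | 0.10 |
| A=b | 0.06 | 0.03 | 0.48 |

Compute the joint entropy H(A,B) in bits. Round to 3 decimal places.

H(A,B) = −Σ p(x,y)·log₂ p(x,y) over all 6 cells.
  cell (a,α): −0.20·log₂0.20 = 0.4644
  cell (a,β): −0.13·log₂0.13 = 0.3826
  cell (a,γ): −0.10·log₂0.10 = 0.3322
  cell (b,α): −0.06·log₂0.06 = 0.2435
  cell (b,β): −0.03·log₂0.03 = 0.1518
  cell (b,γ): −0.48·log₂0.48 = 0.5083
Sum = 2.083 bits.

2.083 bits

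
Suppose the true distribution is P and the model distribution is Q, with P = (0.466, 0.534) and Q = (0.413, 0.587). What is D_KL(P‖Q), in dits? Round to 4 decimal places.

D(P‖Q) = Σ p·log₁₀(p/q).
  0.466·log₁₀(0.466/0.413) = 0.02444
  0.534·log₁₀(0.534/0.587) = -0.02195
D(P‖Q) = 0.0025 dits.

0.0025 dits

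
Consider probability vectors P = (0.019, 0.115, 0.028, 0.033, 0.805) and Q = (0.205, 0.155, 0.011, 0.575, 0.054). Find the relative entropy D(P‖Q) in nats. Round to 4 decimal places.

D(P‖Q) = Σ p·ln(p/q).
  0.019·ln(0.019/0.205) = -0.04519
  0.115·ln(0.115/0.155) = -0.03433
  0.028·ln(0.028/0.011) = 0.02616
  0.033·ln(0.033/0.575) = -0.09431
  0.805·ln(0.805/0.054) = 2.17500
D(P‖Q) = 2.0273 nats.

2.0273 nats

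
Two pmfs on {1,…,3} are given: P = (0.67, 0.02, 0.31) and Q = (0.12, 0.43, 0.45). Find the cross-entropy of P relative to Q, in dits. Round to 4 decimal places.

0.7318 dits

H(P,Q) = −Σ p·log₁₀ q.
  −0.67·log₁₀(0.12) = 0.61695
  −0.02·log₁₀(0.43) = 0.00733
  −0.31·log₁₀(0.45) = 0.10750
H(P,Q) = 0.7318 dits.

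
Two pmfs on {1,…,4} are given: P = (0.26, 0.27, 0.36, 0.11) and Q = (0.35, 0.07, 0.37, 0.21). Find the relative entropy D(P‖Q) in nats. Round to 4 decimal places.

D(P‖Q) = Σ p·ln(p/q).
  0.26·ln(0.26/0.35) = -0.07729
  0.27·ln(0.27/0.07) = 0.36448
  0.36·ln(0.36/0.37) = -0.00986
  0.11·ln(0.11/0.21) = -0.07113
D(P‖Q) = 0.2062 nats.

0.2062 nats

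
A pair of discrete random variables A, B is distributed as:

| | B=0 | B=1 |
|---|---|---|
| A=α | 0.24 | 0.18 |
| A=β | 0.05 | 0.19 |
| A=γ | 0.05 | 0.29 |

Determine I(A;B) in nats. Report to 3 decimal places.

0.089 nats

Marginals: p(A) = (0.4200, 0.2400, 0.3400), p(B) = (0.3400, 0.6600).
I(A;B) = Σ p(x,y)·ln[p(x,y)/(p(x)p(y))].
  (α,0): 0.24·ln(1.6807) = 0.1246
  (α,1): 0.18·ln(0.6494) = -0.0777
  (β,0): 0.05·ln(0.6127) = -0.0245
  (β,1): 0.19·ln(1.1995) = 0.0346
  (γ,0): 0.05·ln(0.4325) = -0.0419
  (γ,1): 0.29·ln(1.2923) = 0.0744
Sum = 0.089 nats.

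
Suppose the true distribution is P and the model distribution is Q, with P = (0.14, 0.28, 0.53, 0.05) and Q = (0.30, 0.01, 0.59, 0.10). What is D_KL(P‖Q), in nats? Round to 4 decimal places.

D(P‖Q) = Σ p·ln(p/q).
  0.14·ln(0.14/0.30) = -0.10670
  0.28·ln(0.28/0.01) = 0.93302
  0.53·ln(0.53/0.59) = -0.05684
  0.05·ln(0.05/0.10) = -0.03466
D(P‖Q) = 0.7348 nats.

0.7348 nats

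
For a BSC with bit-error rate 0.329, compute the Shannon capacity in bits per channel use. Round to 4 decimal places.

0.0861 bits

Binary symmetric channel: C = 1 − h₂(ε) where h₂ is the binary entropy function.
h₂(0.329) = −0.329·log₂0.329 − 0.671·log₂0.671 = 0.9139.
C = 1 − 0.9139 = 0.0861 bits per channel use.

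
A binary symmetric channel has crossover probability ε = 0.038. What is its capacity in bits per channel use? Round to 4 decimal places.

Binary symmetric channel: C = 1 − h₂(ε) where h₂ is the binary entropy function.
h₂(0.038) = −0.038·log₂0.038 − 0.962·log₂0.962 = 0.2330.
C = 1 − 0.2330 = 0.7670 bits per channel use.

0.7670 bits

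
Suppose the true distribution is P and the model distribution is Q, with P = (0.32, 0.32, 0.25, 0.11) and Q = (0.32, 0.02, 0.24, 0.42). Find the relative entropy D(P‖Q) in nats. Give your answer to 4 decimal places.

0.7501 nats

D(P‖Q) = Σ p·ln(p/q).
  0.32·ln(0.32/0.32) = 0.00000
  0.32·ln(0.32/0.02) = 0.88723
  0.25·ln(0.25/0.24) = 0.01021
  0.11·ln(0.11/0.42) = -0.14738
D(P‖Q) = 0.7501 nats.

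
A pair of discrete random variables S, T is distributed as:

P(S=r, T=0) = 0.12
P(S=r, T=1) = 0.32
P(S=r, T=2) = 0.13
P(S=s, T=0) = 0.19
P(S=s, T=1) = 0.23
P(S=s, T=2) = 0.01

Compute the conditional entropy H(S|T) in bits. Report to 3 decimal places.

Chain rule: H(S|T) = H(S,T) − H(T).
Marginals: p(S) = (0.5700, 0.4300), p(T) = (0.3100, 0.5500, 0.1400).
H(S,T) = 2.2851 bits; H(T) = 1.3953 bits.
H(S|T) = 2.2851 − 1.3953 = 0.890 bits.

0.890 bits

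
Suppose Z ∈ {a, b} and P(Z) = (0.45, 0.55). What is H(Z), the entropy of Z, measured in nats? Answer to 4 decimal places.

0.6881 nats

H(Z) = −Σ p·ln p.
  −(0.45)·ln(0.45) = 0.35933
  −(0.55)·ln(0.55) = 0.32881
Sum: 0.35933 + 0.32881 = 0.6881 nats.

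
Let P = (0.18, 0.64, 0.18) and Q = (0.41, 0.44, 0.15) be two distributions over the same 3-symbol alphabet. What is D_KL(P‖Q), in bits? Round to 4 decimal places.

D(P‖Q) = Σ p·log₂(p/q).
  0.18·log₂(0.18/0.41) = -0.21377
  0.64·log₂(0.64/0.44) = 0.34596
  0.18·log₂(0.18/0.15) = 0.04735
D(P‖Q) = 0.1795 bits.

0.1795 bits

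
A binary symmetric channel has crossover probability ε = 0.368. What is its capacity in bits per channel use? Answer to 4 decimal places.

0.0509 bits

Binary symmetric channel: C = 1 − h₂(ε) where h₂ is the binary entropy function.
h₂(0.368) = −0.368·log₂0.368 − 0.632·log₂0.632 = 0.9491.
C = 1 − 0.9491 = 0.0509 bits per channel use.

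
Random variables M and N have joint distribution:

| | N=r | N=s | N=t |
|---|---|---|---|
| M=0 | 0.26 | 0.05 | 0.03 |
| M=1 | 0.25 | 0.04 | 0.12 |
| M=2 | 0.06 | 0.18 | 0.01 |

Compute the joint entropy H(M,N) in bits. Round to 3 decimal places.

2.681 bits

H(M,N) = −Σ p(x,y)·log₂ p(x,y) over all 9 cells.
  cell (0,r): −0.26·log₂0.26 = 0.5053
  cell (0,s): −0.05·log₂0.05 = 0.2161
  cell (0,t): −0.03·log₂0.03 = 0.1518
  cell (1,r): −0.25·log₂0.25 = 0.5000
  cell (1,s): −0.04·log₂0.04 = 0.1858
  cell (1,t): −0.12·log₂0.12 = 0.3671
  cell (2,r): −0.06·log₂0.06 = 0.2435
  cell (2,s): −0.18·log₂0.18 = 0.4453
  cell (2,t): −0.01·log₂0.01 = 0.0664
Sum = 2.681 bits.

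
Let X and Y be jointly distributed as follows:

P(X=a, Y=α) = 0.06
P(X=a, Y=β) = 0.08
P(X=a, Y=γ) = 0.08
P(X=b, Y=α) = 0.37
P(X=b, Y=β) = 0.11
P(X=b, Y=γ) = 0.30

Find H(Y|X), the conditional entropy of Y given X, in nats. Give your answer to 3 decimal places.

1.018 nats

Marginals: p(X) = (0.2200, 0.7800), p(Y) = (0.4300, 0.1900, 0.3800).
H(Y|X) = Σ p(X) · H(Y|X=·).
  X=a: p=0.2200, H(Y|X=a) = 1.0901
  X=b: p=0.7800, H(Y|X=b) = 0.9975
Weighted sum = 1.018 nats.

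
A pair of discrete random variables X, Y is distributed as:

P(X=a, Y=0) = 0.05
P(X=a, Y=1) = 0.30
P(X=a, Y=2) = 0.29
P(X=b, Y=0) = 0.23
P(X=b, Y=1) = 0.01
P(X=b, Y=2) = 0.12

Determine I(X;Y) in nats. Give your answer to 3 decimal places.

0.230 nats

Marginals: p(X) = (0.6400, 0.3600), p(Y) = (0.2800, 0.3100, 0.4100).
I(X;Y) = Σ p(x,y)·ln[p(x,y)/(p(x)p(y))].
  (a,0): 0.05·ln(0.2790) = -0.0638
  (a,1): 0.30·ln(1.5121) = 0.1240
  (a,2): 0.29·ln(1.1052) = 0.0290
  (b,0): 0.23·ln(2.2817) = 0.1897
  (b,1): 0.01·ln(0.0896) = -0.0241
  (b,2): 0.12·ln(0.8130) = -0.0248
Sum = 0.230 nats.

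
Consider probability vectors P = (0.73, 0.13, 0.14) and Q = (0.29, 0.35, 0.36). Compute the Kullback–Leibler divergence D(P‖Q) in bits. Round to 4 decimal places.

0.5957 bits

D(P‖Q) = Σ p·log₂(p/q).
  0.73·log₂(0.73/0.29) = 0.97225
  0.13·log₂(0.13/0.35) = -0.18575
  0.14·log₂(0.14/0.36) = -0.19076
D(P‖Q) = 0.5957 bits.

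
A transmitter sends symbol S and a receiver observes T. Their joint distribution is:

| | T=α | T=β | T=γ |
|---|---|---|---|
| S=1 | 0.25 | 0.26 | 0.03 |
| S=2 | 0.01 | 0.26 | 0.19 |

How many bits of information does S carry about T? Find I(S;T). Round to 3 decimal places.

Marginals: p(S) = (0.5400, 0.4600), p(T) = (0.2600, 0.5200, 0.2200).
I(S;T) = H(S) + H(T) − H(S,T).
H(S) = 0.9954, H(T) = 1.4764, H(S,T) = 2.1840.
I(S;T) = 0.9954 + 1.4764 − 2.1840 = 0.288 bits.

0.288 bits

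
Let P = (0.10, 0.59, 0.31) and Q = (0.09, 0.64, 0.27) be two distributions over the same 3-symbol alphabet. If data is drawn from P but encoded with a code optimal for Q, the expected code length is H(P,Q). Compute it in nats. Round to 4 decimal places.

H(P,Q) = −Σ p·ln q.
  −0.10·ln(0.09) = 0.24079
  −0.59·ln(0.64) = 0.26331
  −0.31·ln(0.27) = 0.40589
H(P,Q) = 0.9100 nats.

0.9100 nats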